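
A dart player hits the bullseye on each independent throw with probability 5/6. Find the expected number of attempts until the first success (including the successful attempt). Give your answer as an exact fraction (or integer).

For a geometric distribution, E[trials] = 1/p = 1/(5/6) = 6/5.

6/5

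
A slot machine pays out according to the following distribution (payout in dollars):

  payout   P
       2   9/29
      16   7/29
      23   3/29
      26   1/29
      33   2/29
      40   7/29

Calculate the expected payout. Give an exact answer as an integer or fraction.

571/29 dollars

E[X] = (9/29)·2 + (7/29)·16 + (3/29)·23 + (1/29)·26 + (2/29)·33 + (7/29)·40
     = 571/29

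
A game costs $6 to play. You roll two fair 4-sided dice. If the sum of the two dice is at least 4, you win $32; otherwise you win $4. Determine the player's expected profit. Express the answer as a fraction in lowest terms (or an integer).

E[payout] = (3/16)·4 + (13/16)·32 = 107/4
Expected profit = 107/4 − 6 = 83/4

83/4 dollars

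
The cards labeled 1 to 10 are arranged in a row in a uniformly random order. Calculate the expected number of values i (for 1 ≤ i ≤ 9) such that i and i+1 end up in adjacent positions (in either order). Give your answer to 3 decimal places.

For each i ∈ {1,…,9}, let Xᵢ = 1 if i and i+1 are adjacent. P(Xᵢ=1) = 2·(10−1)!/10! = 2/10.
By linearity, E[ΣXᵢ] = (9)·(2/10) = 9/5.
≈ 1.800

1.800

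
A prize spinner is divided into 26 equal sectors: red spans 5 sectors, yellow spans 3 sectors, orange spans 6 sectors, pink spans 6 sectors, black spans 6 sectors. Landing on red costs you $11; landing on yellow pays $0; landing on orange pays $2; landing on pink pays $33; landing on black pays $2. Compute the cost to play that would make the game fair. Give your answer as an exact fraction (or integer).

E[payout] = (5/26)·(-11) + (3/26)·0 + (6/26)·2 + (6/26)·33 + (6/26)·2 = 167/26
Fair fee = E[payout] = 167/26

167/26 dollars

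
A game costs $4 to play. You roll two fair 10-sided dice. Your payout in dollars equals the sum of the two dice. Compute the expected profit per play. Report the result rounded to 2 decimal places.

Distribution of the sum of the two dice: 2 w.p. 1/100, 3 w.p. 1/50, 4 w.p. 3/100, 5 w.p. 1/25, 6 w.p. 1/20, 7 w.p. 3/50, …
E[payout] = (1/100)·2 + (1/50)·3 + (3/100)·4 + (1/25)·5 + (1/20)·6 + (3/50)·7 + (7/100)·8 + (2/25)·9 + (9/100)·10 + (1/10)·11 + (9/100)·12 + (2/25)·13 + (7/100)·14 + (3/50)·15 + (1/20)·16 + (1/25)·17 + (3/100)·18 + (1/50)·19 + (1/100)·20 = 11
Expected profit = 11 − 4 = 7 ≈ $7.00

$7.00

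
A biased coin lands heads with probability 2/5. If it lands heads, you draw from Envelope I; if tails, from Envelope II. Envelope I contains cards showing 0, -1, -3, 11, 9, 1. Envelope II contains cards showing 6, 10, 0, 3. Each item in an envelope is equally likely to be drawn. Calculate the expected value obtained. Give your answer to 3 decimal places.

3.983

E[X | Envelope I] = (0 − 1 − 3 + 11 + 9 + 1)/6 = 17/6
E[X | Envelope II] = (6 + 10 + 0 + 3)/4 = 19/4
E[X] = (2/5)·17/6 + (3/5)·19/4 = 239/60 ≈ 3.983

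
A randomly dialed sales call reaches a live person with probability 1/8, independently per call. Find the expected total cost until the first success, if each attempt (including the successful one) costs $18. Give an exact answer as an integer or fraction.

$144

E[#attempts] = 1/p = 8; E[cost] = 18·8 = 144.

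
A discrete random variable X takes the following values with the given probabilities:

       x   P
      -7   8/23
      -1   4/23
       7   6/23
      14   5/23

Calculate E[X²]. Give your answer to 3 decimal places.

72.609

E[X²] = (8/23)·49 + (4/23)·1 + (6/23)·49 + (5/23)·196
     = 1670/23 ≈ 72.609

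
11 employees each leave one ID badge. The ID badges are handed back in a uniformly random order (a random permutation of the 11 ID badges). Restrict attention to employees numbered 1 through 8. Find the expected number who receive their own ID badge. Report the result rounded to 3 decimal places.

Let Xᵢ = 1 if person i gets their own ID badge. For each i, P(Xᵢ=1) = 1/11.
By linearity of expectation, E[X₁+…+X_8] = 8·(1/11) = 8/11.
≈ 0.727

0.727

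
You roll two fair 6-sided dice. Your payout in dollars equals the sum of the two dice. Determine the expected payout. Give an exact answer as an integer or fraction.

Distribution of the sum of the two dice: 2 w.p. 1/36, 3 w.p. 1/18, 4 w.p. 1/12, 5 w.p. 1/9, 6 w.p. 5/36, 7 w.p. 1/6, …
E[payout] = (1/36)·2 + (1/18)·3 + (1/12)·4 + (1/9)·5 + (5/36)·6 + (1/6)·7 + (5/36)·8 + (1/9)·9 + (1/12)·10 + (1/18)·11 + (1/36)·12 = 7

$7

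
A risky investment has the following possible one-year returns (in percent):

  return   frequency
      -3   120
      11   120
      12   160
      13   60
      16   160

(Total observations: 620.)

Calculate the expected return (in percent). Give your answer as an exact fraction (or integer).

311/31

Total = 620, so P(return=-3) = 120/620, etc.
E[X] = (6/31)·(-3) + (6/31)·11 + (8/31)·12 + (3/31)·13 + (8/31)·16
     = 311/31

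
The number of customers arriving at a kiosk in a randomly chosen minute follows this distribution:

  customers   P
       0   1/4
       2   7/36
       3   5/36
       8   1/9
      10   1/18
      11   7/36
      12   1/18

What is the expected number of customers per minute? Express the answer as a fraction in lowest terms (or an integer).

91/18

E[X] = (1/4)·0 + (7/36)·2 + (5/36)·3 + (1/9)·8 + (1/18)·10 + (7/36)·11 + (1/18)·12
     = 91/18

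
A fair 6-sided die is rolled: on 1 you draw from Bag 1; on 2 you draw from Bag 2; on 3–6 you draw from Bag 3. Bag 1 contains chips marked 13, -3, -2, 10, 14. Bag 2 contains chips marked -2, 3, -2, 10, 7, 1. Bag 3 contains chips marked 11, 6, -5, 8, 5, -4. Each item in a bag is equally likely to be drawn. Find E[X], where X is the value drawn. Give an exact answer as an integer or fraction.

697/180

E[X | Bag 1] = (13 − 3 − 2 + 10 + 14)/5 = 32/5
E[X | Bag 2] = (-2 + 3 − 2 + 10 + 7 + 1)/6 = 17/6
E[X | Bag 3] = (11 + 6 − 5 + 8 + 5 − 4)/6 = 7/2
E[X] = (1/6)·32/5 + (1/6)·17/6 + (2/3)·7/2 = 697/180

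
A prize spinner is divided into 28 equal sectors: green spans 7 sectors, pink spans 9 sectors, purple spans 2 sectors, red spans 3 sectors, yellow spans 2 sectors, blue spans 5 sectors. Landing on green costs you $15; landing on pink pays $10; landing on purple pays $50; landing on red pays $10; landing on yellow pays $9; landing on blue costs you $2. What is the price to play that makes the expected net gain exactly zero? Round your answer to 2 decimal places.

$4.39

E[payout] = (7/28)·(-15) + (9/28)·10 + (2/28)·50 + (3/28)·10 + (2/28)·9 + (5/28)·(-2) = 123/28
Fair fee = E[payout] = 123/28 ≈ $4.39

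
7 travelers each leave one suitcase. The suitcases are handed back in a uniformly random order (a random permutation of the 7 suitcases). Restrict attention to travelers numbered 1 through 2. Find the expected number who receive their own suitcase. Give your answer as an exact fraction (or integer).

Let Xᵢ = 1 if person i gets their own suitcase. For each i, P(Xᵢ=1) = 1/7.
By linearity of expectation, E[X₁+…+X_2] = 2·(1/7) = 2/7.

2/7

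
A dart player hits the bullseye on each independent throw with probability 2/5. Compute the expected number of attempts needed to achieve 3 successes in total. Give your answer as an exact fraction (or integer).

By linearity (sum of 3 independent geometric waits), E[trials] = 3/p = 3/(2/5) = 15/2.

15/2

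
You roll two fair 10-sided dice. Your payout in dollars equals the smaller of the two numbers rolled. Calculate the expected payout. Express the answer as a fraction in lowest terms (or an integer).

Distribution of the smaller of the two numbers rolled: 1 w.p. 19/100, 2 w.p. 17/100, 3 w.p. 3/20, 4 w.p. 13/100, 5 w.p. 11/100, 6 w.p. 9/100, …
E[payout] = (19/100)·1 + (17/100)·2 + (3/20)·3 + (13/100)·4 + (11/100)·5 + (9/100)·6 + (7/100)·7 + (1/20)·8 + (3/100)·9 + (1/100)·10 = 77/20

77/20 dollars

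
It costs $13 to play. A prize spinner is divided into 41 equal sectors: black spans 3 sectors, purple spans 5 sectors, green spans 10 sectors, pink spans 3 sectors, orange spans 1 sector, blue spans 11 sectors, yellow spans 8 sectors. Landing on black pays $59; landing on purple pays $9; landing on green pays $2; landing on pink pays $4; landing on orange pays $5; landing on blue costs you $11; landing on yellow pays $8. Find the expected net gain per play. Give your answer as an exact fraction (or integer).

E[payout] = (3/41)·59 + (5/41)·9 + (10/41)·2 + (3/41)·4 + (1/41)·5 + (11/41)·(-11) + (8/41)·8 = 202/41
Expected profit = 202/41 − 13 = -331/41

-331/41 dollars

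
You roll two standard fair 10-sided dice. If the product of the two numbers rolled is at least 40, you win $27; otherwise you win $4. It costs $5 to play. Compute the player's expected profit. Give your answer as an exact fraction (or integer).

159/25 dollars

E[payout] = (17/25)·4 + (8/25)·27 = 284/25
Expected profit = 284/25 − 5 = 159/25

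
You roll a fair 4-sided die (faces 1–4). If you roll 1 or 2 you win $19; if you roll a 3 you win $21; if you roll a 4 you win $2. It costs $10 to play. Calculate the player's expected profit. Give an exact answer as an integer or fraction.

21/4 dollars

E[payout] = (1/4)·2 + (1/2)·19 + (1/4)·21 = 61/4
Expected profit = 61/4 − 10 = 21/4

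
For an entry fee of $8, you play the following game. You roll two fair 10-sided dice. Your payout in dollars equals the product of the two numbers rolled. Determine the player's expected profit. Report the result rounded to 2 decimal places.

$22.25

Distribution of the product of the two numbers rolled: 1 w.p. 1/100, 2 w.p. 1/50, 3 w.p. 1/50, 4 w.p. 3/100, 5 w.p. 1/50, 6 w.p. 1/25, …
E[payout] = (1/100)·1 + (1/50)·2 + (1/50)·3 + (3/100)·4 + (1/50)·5 + (1/25)·6 + (1/50)·7 + (1/25)·8 + (3/100)·9 + (1/25)·10 + (1/25)·12 + (1/50)·14 + (1/50)·15 + (3/100)·16 + (1/25)·18 + (1/25)·20 + (1/50)·21 + (1/25)·24 + (1/100)·25 + (1/50)·27 + (1/50)·28 + (1/25)·30 + (1/50)·32 + (1/50)·35 + (3/100)·36 + (1/25)·40 + (1/50)·42 + (1/50)·45 + (1/50)·48 + (1/100)·49 + (1/50)·50 + (1/50)·54 + (1/50)·56 + (1/50)·60 + (1/50)·63 + (1/100)·64 + (1/50)·70 + (1/50)·72 + (1/50)·80 + (1/100)·81 + (1/50)·90 + (1/100)·100 = 121/4
Expected profit = 121/4 − 8 = 89/4 ≈ $22.25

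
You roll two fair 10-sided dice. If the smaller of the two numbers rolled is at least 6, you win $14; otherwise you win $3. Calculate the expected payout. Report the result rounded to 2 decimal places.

$5.75

E[payout] = (3/4)·3 + (1/4)·14 = 23/4
≈ $5.75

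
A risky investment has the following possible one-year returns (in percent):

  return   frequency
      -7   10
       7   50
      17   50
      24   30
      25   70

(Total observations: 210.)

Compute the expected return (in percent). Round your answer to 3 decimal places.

17.143

Total = 210, so P(return=-7) = 10/210, etc.
E[X] = (1/21)·(-7) + (5/21)·7 + (5/21)·17 + (1/7)·24 + (1/3)·25
     = 120/7 ≈ 17.143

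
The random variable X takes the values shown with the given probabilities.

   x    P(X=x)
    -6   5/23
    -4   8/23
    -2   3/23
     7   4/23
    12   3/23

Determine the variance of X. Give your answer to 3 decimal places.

E[X] = (5/23)·(-6) + (8/23)·(-4) + (3/23)·(-2) + (4/23)·7 + (3/23)·12 = -4/23
E[X²] = (5/23)·36 + (8/23)·16 + (3/23)·4 + (4/23)·49 + (3/23)·144 = 948/23
Var(X) = 948/23 − (-4/23)² = 21788/529 ≈ 41.187

41.187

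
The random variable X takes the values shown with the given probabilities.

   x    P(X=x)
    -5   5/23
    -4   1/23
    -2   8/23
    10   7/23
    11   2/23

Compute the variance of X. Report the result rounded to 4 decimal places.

E[X] = (5/23)·(-5) + (1/23)·(-4) + (8/23)·(-2) + (7/23)·10 + (2/23)·11 = 47/23
E[X²] = (5/23)·25 + (1/23)·16 + (8/23)·4 + (7/23)·100 + (2/23)·121 = 1115/23
Var(X) = 1115/23 − (47/23)² = 23436/529 ≈ 44.3025

44.3025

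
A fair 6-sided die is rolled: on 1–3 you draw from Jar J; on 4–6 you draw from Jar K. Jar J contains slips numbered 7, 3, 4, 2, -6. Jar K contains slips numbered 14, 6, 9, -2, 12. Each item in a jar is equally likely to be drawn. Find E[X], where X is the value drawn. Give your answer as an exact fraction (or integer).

E[X | Jar J] = (7 + 3 + 4 + 2 − 6)/5 = 2
E[X | Jar K] = (14 + 6 + 9 − 2 + 12)/5 = 39/5
E[X] = (1/2)·2 + (1/2)·39/5 = 49/10

49/10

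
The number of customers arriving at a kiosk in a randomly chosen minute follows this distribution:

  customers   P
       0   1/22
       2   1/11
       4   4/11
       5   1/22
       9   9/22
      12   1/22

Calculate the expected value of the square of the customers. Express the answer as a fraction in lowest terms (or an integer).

47

E[X²] = (1/22)·0 + (1/11)·4 + (4/11)·16 + (1/22)·25 + (9/22)·81 + (1/22)·144
     = 47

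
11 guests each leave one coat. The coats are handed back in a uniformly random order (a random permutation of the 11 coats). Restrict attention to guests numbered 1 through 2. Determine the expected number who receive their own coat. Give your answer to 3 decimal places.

0.182

Let Xᵢ = 1 if person i gets their own coat. For each i, P(Xᵢ=1) = 1/11.
By linearity of expectation, E[X₁+…+X_2] = 2·(1/11) = 2/11.
≈ 0.182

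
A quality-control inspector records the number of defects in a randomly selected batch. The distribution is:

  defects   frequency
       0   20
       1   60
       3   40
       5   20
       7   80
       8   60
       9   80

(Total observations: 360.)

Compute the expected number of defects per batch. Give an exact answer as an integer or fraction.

17/3

Total = 360, so P(defects=0) = 20/360, etc.
E[X] = (1/18)·0 + (1/6)·1 + (1/9)·3 + (1/18)·5 + (2/9)·7 + (1/6)·8 + (2/9)·9
     = 17/3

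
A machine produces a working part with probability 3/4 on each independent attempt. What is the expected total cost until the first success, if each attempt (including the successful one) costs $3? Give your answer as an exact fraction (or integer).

$4

E[#attempts] = 1/p = 4/3; E[cost] = 3·4/3 = 4.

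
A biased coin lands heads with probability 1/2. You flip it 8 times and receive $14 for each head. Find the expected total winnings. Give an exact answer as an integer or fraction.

$56

E[#heads] = 8·1/2 = 4 (linearity over flips).
E[winnings] = 14·4 = 56.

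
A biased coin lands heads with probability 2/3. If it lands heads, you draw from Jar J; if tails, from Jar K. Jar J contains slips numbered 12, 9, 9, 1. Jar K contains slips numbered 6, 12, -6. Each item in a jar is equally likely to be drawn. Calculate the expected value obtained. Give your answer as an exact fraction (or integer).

13/2

E[X | Jar J] = (12 + 9 + 9 + 1)/4 = 31/4
E[X | Jar K] = (6 + 12 − 6)/3 = 4
E[X] = (2/3)·31/4 + (1/3)·4 = 13/2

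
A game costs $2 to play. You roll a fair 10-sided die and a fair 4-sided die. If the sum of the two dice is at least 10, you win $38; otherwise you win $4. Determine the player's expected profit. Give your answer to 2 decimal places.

$13.90

E[payout] = (13/20)·4 + (7/20)·38 = 159/10
Expected profit = 159/10 − 2 = 139/10 ≈ $13.90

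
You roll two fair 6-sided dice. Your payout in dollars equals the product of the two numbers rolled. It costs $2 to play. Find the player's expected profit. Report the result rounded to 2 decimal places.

$10.25

Distribution of the product of the two numbers rolled: 1 w.p. 1/36, 2 w.p. 1/18, 3 w.p. 1/18, 4 w.p. 1/12, 5 w.p. 1/18, 6 w.p. 1/9, …
E[payout] = (1/36)·1 + (1/18)·2 + (1/18)·3 + (1/12)·4 + (1/18)·5 + (1/9)·6 + (1/18)·8 + (1/36)·9 + (1/18)·10 + (1/9)·12 + (1/18)·15 + (1/36)·16 + (1/18)·18 + (1/18)·20 + (1/18)·24 + (1/36)·25 + (1/18)·30 + (1/36)·36 = 49/4
Expected profit = 49/4 − 2 = 41/4 ≈ $10.25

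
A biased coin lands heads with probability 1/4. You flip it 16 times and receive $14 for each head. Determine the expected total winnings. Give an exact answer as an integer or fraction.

E[#heads] = 16·1/4 = 4 (linearity over flips).
E[winnings] = 14·4 = 56.

$56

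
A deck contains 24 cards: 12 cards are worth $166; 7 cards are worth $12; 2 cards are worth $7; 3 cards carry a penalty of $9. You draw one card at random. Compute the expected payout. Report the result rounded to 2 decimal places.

$85.96

E[payout] = (12/24)·166 + (7/24)·12 + (2/24)·7 + (3/24)·(-9) = 2063/24
≈ $85.96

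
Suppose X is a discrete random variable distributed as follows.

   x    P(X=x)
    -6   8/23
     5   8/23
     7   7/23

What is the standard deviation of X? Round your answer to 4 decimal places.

5.7404

E[X] = 41/23, E[X²] = 831/23
Var(X) = E[X²] − (E[X])² = 831/23 − 1681/529 = 17432/529
SD(X) = √(17432/529) ≈ 5.7404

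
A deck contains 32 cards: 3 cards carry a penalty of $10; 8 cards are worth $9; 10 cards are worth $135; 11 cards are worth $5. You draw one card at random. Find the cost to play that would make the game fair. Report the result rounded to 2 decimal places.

$45.22

E[payout] = (3/32)·(-10) + (8/32)·9 + (10/32)·135 + (11/32)·5 = 1447/32
Fair fee = E[payout] = 1447/32 ≈ $45.22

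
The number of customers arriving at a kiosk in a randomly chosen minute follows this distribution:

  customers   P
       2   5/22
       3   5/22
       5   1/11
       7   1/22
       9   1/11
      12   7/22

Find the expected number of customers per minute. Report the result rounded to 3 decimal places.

6.545

E[X] = (5/22)·2 + (5/22)·3 + (1/11)·5 + (1/22)·7 + (1/11)·9 + (7/22)·12
     = 72/11 ≈ 6.545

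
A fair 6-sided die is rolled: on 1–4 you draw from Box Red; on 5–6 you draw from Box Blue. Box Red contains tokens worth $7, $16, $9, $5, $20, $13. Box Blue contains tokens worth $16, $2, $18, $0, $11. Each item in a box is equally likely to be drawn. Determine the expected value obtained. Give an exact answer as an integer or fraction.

E[X | Box Red] = (7 + 16 + 9 + 5 + 20 + 13)/6 = 35/3
E[X | Box Blue] = (16 + 2 + 18 + 0 + 11)/5 = 47/5
E[X] = (2/3)·35/3 + (1/3)·47/5 = 491/45

491/45 dollars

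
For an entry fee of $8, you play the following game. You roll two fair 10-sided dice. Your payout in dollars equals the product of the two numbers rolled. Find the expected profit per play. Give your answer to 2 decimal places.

$22.25

Distribution of the product of the two numbers rolled: 1 w.p. 1/100, 2 w.p. 1/50, 3 w.p. 1/50, 4 w.p. 3/100, 5 w.p. 1/50, 6 w.p. 1/25, …
E[payout] = (1/100)·1 + (1/50)·2 + (1/50)·3 + (3/100)·4 + (1/50)·5 + (1/25)·6 + (1/50)·7 + (1/25)·8 + (3/100)·9 + (1/25)·10 + (1/25)·12 + (1/50)·14 + (1/50)·15 + (3/100)·16 + (1/25)·18 + (1/25)·20 + (1/50)·21 + (1/25)·24 + (1/100)·25 + (1/50)·27 + (1/50)·28 + (1/25)·30 + (1/50)·32 + (1/50)·35 + (3/100)·36 + (1/25)·40 + (1/50)·42 + (1/50)·45 + (1/50)·48 + (1/100)·49 + (1/50)·50 + (1/50)·54 + (1/50)·56 + (1/50)·60 + (1/50)·63 + (1/100)·64 + (1/50)·70 + (1/50)·72 + (1/50)·80 + (1/100)·81 + (1/50)·90 + (1/100)·100 = 121/4
Expected profit = 121/4 − 8 = 89/4 ≈ $22.25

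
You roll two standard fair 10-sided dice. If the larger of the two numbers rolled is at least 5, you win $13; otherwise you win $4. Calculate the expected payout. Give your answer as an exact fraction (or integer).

289/25 dollars

E[payout] = (4/25)·4 + (21/25)·13 = 289/25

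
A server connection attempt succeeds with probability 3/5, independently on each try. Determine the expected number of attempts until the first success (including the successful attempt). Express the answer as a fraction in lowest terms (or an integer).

5/3

For a geometric distribution, E[trials] = 1/p = 1/(3/5) = 5/3.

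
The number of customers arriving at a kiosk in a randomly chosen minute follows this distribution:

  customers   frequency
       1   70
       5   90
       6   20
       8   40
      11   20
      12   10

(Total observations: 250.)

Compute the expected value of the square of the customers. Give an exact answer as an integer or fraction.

Total = 250, so P(customers=1) = 70/250, etc.
E[X²] = (7/25)·1 + (9/25)·25 + (2/25)·36 + (4/25)·64 + (2/25)·121 + (1/25)·144
     = 946/25

946/25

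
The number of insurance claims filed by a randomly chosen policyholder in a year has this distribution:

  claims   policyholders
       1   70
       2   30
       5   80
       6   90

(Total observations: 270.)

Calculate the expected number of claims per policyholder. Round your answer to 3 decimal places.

Total = 270, so P(claims=1) = 70/270, etc.
E[X] = (7/27)·1 + (1/9)·2 + (8/27)·5 + (1/3)·6
     = 107/27 ≈ 3.963

3.963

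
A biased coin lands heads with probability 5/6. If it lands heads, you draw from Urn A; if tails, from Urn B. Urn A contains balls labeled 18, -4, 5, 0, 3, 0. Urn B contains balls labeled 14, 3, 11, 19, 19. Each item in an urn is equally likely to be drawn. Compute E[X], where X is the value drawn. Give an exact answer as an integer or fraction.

E[X | Urn A] = (18 − 4 + 5 + 0 + 3 + 0)/6 = 11/3
E[X | Urn B] = (14 + 3 + 11 + 19 + 19)/5 = 66/5
E[X] = (5/6)·11/3 + (1/6)·66/5 = 473/90

473/90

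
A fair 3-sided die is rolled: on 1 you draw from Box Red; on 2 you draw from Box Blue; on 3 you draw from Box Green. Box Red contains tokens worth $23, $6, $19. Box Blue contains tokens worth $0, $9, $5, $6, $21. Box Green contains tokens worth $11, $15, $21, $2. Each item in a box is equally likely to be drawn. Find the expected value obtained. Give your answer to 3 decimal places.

E[X | Box Red] = (23 + 6 + 19)/3 = 16
E[X | Box Blue] = (0 + 9 + 5 + 6 + 21)/5 = 41/5
E[X | Box Green] = (11 + 15 + 21 + 2)/4 = 49/4
E[X] = (1/3)·16 + (1/3)·41/5 + (1/3)·49/4 = 243/20 ≈ 12.150

$12.150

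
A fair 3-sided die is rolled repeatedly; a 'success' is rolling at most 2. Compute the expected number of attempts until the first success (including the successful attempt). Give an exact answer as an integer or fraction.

For a geometric distribution, E[trials] = 1/p = 1/(2/3) = 3/2.

3/2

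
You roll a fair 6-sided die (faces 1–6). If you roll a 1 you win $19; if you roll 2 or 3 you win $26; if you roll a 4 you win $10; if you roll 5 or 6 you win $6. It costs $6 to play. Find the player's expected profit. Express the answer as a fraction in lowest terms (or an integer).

19/2 dollars

E[payout] = (1/3)·6 + (1/6)·10 + (1/6)·19 + (1/3)·26 = 31/2
Expected profit = 31/2 − 6 = 19/2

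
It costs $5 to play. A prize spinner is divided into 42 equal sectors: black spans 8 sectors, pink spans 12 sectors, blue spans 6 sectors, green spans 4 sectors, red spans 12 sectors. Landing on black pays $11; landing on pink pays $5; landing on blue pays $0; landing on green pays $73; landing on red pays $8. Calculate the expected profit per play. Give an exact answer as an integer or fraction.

E[payout] = (8/42)·11 + (12/42)·5 + (6/42)·0 + (4/42)·73 + (12/42)·8 = 268/21
Expected profit = 268/21 − 5 = 163/21

163/21 dollars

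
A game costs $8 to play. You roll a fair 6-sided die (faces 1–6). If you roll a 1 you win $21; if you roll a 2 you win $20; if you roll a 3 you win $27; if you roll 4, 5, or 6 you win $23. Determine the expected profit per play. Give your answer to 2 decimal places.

E[payout] = (1/6)·20 + (1/6)·21 + (1/2)·23 + (1/6)·27 = 137/6
Expected profit = 137/6 − 8 = 89/6 ≈ $14.83

$14.83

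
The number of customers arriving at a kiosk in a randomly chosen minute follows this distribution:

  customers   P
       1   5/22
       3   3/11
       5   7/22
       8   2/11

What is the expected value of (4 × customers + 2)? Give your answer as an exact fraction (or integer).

202/11

E[4x+2] = (5/22)·6 + (3/11)·14 + (7/22)·22 + (2/11)·34
     = 202/11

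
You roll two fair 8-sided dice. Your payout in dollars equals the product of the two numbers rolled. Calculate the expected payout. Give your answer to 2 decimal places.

$20.25

Distribution of the product of the two numbers rolled: 1 w.p. 1/64, 2 w.p. 1/32, 3 w.p. 1/32, 4 w.p. 3/64, 5 w.p. 1/32, 6 w.p. 1/16, …
E[payout] = (1/64)·1 + (1/32)·2 + (1/32)·3 + (3/64)·4 + (1/32)·5 + (1/16)·6 + (1/32)·7 + (1/16)·8 + (1/64)·9 + (1/32)·10 + (1/16)·12 + (1/32)·14 + (1/32)·15 + (3/64)·16 + (1/32)·18 + (1/32)·20 + (1/32)·21 + (1/16)·24 + (1/64)·25 + (1/32)·28 + (1/32)·30 + (1/32)·32 + (1/32)·35 + (1/64)·36 + (1/32)·40 + (1/32)·42 + (1/32)·48 + (1/64)·49 + (1/32)·56 + (1/64)·64 = 81/4
≈ $20.25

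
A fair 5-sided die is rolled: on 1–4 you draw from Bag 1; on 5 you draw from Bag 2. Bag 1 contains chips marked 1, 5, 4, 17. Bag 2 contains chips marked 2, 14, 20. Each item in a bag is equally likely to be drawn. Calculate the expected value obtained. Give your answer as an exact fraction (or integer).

E[X | Bag 1] = (1 + 5 + 4 + 17)/4 = 27/4
E[X | Bag 2] = (2 + 14 + 20)/3 = 12
E[X] = (4/5)·27/4 + (1/5)·12 = 39/5

39/5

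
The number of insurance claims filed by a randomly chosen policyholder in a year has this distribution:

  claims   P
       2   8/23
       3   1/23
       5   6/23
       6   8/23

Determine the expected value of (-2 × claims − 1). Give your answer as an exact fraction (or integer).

E[-2x-1] = (8/23)·(-5) + (1/23)·(-7) + (6/23)·(-11) + (8/23)·(-13)
     = -217/23

-217/23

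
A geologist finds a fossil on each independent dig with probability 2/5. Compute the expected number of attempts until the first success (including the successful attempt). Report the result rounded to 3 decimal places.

For a geometric distribution, E[trials] = 1/p = 1/(2/5) = 5/2.
≈ 2.500

2.500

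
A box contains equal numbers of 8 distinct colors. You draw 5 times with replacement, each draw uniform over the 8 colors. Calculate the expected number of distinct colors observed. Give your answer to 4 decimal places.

Let Xⱼ=1 if type j appears at least once. P(Xⱼ=1) = 1 − ((8−1)/8)^5 = 15961/32768.
E[#distinct] = 8·15961/32768 = 15961/4096.
≈ 3.8967

3.8967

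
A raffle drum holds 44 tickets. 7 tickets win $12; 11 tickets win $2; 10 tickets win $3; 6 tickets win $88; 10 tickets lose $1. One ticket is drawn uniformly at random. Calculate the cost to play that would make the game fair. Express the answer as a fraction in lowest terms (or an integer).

E[payout] = (7/44)·12 + (11/44)·2 + (10/44)·3 + (6/44)·88 + (10/44)·(-1) = 327/22
Fair fee = E[payout] = 327/22

327/22 dollars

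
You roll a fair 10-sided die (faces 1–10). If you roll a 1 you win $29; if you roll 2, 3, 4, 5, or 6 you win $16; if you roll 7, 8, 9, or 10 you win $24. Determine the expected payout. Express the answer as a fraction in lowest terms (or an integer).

E[payout] = (1/2)·16 + (2/5)·24 + (1/10)·29 = 41/2

41/2 dollars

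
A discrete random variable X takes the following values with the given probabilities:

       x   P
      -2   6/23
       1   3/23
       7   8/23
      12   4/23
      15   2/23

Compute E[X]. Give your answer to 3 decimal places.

E[X] = (6/23)·(-2) + (3/23)·1 + (8/23)·7 + (4/23)·12 + (2/23)·15
     = 125/23 ≈ 5.435

5.435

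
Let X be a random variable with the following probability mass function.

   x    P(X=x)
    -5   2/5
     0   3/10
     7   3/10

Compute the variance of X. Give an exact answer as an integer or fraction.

2469/100

E[X] = (2/5)·(-5) + (3/10)·0 + (3/10)·7 = 1/10
E[X²] = (2/5)·25 + (3/10)·0 + (3/10)·49 = 247/10
Var(X) = 247/10 − (1/10)² = 2469/100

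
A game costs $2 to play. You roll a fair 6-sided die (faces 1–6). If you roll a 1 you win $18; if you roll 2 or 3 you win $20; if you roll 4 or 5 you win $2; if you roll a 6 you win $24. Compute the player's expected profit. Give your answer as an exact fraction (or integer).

37/3 dollars

E[payout] = (1/3)·2 + (1/6)·18 + (1/3)·20 + (1/6)·24 = 43/3
Expected profit = 43/3 − 2 = 37/3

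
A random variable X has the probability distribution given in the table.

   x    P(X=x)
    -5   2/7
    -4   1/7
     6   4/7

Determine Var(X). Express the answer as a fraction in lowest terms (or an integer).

1370/49

E[X] = (2/7)·(-5) + (1/7)·(-4) + (4/7)·6 = 10/7
E[X²] = (2/7)·25 + (1/7)·16 + (4/7)·36 = 30
Var(X) = 30 − (10/7)² = 1370/49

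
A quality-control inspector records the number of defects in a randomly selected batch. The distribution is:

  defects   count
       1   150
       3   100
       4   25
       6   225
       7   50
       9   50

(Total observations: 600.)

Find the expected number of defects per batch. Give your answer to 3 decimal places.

Total = 600, so P(defects=1) = 150/600, etc.
E[X] = (1/4)·1 + (1/6)·3 + (1/24)·4 + (3/8)·6 + (1/12)·7 + (1/12)·9
     = 9/2 ≈ 4.500

4.500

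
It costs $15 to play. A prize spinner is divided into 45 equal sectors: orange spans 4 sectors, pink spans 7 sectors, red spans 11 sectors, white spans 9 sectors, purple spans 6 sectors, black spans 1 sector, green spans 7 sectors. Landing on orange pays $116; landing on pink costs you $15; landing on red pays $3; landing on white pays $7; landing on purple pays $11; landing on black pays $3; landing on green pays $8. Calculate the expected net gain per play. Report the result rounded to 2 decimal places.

-$2.11

E[payout] = (4/45)·116 + (7/45)·(-15) + (11/45)·3 + (9/45)·7 + (6/45)·11 + (1/45)·3 + (7/45)·8 = 116/9
Expected profit = 116/9 − 15 = -19/9 ≈ -$2.11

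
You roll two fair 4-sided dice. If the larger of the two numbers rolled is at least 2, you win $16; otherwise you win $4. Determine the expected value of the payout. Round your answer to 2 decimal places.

E[payout] = (1/16)·4 + (15/16)·16 = 61/4
≈ $15.25

$15.25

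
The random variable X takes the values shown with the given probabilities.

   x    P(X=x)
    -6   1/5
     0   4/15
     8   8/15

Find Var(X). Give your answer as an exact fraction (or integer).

E[X] = (1/5)·(-6) + (4/15)·0 + (8/15)·8 = 46/15
E[X²] = (1/5)·36 + (4/15)·0 + (8/15)·64 = 124/3
Var(X) = 124/3 − (46/15)² = 7184/225

7184/225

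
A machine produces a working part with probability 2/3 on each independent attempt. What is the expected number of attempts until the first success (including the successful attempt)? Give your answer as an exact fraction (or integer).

3/2

For a geometric distribution, E[trials] = 1/p = 1/(2/3) = 3/2.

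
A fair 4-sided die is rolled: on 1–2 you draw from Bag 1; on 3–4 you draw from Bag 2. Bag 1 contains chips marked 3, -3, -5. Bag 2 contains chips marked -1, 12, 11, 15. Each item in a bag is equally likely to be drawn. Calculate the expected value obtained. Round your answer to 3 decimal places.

E[X | Bag 1] = (3 − 3 − 5)/3 = -5/3
E[X | Bag 2] = (-1 + 12 + 11 + 15)/4 = 37/4
E[X] = (1/2)·(-5/3) + (1/2)·37/4 = 91/24 ≈ 3.792

3.792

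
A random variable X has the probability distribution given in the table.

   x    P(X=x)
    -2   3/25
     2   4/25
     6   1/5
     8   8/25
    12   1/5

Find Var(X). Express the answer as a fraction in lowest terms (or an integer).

E[X] = (3/25)·(-2) + (4/25)·2 + (1/5)·6 + (8/25)·8 + (1/5)·12 = 156/25
E[X²] = (3/25)·4 + (4/25)·4 + (1/5)·36 + (8/25)·64 + (1/5)·144 = 288/5
Var(X) = 288/5 − (156/25)² = 11664/625

11664/625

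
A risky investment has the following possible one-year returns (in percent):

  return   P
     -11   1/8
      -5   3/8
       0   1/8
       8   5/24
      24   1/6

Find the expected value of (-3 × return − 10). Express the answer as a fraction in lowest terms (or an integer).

-69/4

E[-3x-10] = (1/8)·23 + (3/8)·5 + (1/8)·(-10) + (5/24)·(-34) + (1/6)·(-82)
     = -69/4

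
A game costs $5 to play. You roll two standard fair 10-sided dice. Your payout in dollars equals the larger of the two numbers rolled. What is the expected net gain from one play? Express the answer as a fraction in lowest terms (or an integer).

Distribution of the larger of the two numbers rolled: 1 w.p. 1/100, 2 w.p. 3/100, 3 w.p. 1/20, 4 w.p. 7/100, 5 w.p. 9/100, 6 w.p. 11/100, …
E[payout] = (1/100)·1 + (3/100)·2 + (1/20)·3 + (7/100)·4 + (9/100)·5 + (11/100)·6 + (13/100)·7 + (3/20)·8 + (17/100)·9 + (19/100)·10 = 143/20
Expected profit = 143/20 − 5 = 43/20

43/20 dollars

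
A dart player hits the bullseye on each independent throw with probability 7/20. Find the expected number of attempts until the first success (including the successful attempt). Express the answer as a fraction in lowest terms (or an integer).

20/7

For a geometric distribution, E[trials] = 1/p = 1/(7/20) = 20/7.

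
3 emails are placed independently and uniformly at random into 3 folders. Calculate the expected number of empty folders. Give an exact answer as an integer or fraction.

8/9

Let Xⱼ=1 if folder j is empty. P(Xⱼ=1) = ((3-1)/3)^3 = 8/27.
By linearity, E[#empty] = 3·8/27 = 8/9.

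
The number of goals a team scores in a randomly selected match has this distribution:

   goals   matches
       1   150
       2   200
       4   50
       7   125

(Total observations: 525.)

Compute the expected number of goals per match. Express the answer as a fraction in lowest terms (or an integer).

Total = 525, so P(goals=1) = 150/525, etc.
E[X] = (2/7)·1 + (8/21)·2 + (2/21)·4 + (5/21)·7
     = 65/21

65/21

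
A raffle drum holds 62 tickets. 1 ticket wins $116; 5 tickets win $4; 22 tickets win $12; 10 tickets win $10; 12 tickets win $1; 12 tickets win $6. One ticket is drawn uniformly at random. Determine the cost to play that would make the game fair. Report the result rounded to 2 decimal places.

E[payout] = (1/62)·116 + (5/62)·4 + (22/62)·12 + (10/62)·10 + (12/62)·1 + (12/62)·6 = 292/31
Fair fee = E[payout] = 292/31 ≈ $9.42

$9.42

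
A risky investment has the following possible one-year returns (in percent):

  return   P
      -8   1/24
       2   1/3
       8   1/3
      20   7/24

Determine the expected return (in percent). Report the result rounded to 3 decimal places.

E[X] = (1/24)·(-8) + (1/3)·2 + (1/3)·8 + (7/24)·20
     = 53/6 ≈ 8.833

8.833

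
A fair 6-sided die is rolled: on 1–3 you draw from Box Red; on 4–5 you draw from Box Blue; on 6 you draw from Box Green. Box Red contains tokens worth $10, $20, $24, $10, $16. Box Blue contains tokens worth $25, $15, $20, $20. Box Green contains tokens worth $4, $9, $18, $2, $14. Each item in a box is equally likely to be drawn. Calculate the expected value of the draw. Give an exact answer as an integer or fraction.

E[X | Box Red] = (10 + 20 + 24 + 10 + 16)/5 = 16
E[X | Box Blue] = (25 + 15 + 20 + 20)/4 = 20
E[X | Box Green] = (4 + 9 + 18 + 2 + 14)/5 = 47/5
E[X] = (1/2)·16 + (1/3)·20 + (1/6)·47/5 = 487/30

487/30 dollars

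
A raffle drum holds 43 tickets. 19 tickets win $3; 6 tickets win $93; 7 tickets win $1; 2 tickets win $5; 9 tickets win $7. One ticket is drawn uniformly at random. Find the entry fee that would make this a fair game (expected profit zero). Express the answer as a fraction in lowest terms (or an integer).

E[payout] = (19/43)·3 + (6/43)·93 + (7/43)·1 + (2/43)·5 + (9/43)·7 = 695/43
Fair fee = E[payout] = 695/43

695/43 dollars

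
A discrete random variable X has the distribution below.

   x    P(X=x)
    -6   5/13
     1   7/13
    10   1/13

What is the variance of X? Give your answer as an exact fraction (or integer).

E[X] = (5/13)·(-6) + (7/13)·1 + (1/13)·10 = -1
E[X²] = (5/13)·36 + (7/13)·1 + (1/13)·100 = 287/13
Var(X) = 287/13 − (-1)² = 274/13

274/13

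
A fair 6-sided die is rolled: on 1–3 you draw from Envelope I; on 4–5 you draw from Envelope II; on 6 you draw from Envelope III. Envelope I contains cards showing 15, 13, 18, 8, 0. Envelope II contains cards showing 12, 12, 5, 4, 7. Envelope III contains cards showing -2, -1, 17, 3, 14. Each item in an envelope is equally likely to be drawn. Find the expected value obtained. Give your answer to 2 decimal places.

9.10

E[X | Envelope I] = (15 + 13 + 18 + 8 + 0)/5 = 54/5
E[X | Envelope II] = (12 + 12 + 5 + 4 + 7)/5 = 8
E[X | Envelope III] = (-2 − 1 + 17 + 3 + 14)/5 = 31/5
E[X] = (1/2)·54/5 + (1/3)·8 + (1/6)·31/5 = 91/10 ≈ 9.10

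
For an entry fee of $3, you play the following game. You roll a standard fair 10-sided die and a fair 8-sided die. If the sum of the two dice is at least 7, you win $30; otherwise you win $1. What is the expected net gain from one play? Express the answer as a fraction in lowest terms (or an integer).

345/16 dollars

E[payout] = (3/16)·1 + (13/16)·30 = 393/16
Expected profit = 393/16 − 3 = 345/16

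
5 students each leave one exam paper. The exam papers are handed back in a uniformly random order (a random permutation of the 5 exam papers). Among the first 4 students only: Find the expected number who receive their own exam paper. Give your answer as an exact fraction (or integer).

4/5

Let Xᵢ = 1 if person i gets their own exam paper. For each i, P(Xᵢ=1) = 1/5.
By linearity of expectation, E[X₁+…+X_4] = 4·(1/5) = 4/5.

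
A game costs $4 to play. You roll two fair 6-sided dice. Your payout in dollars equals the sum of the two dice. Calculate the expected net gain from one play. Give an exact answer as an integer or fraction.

$3

Distribution of the sum of the two dice: 2 w.p. 1/36, 3 w.p. 1/18, 4 w.p. 1/12, 5 w.p. 1/9, 6 w.p. 5/36, 7 w.p. 1/6, …
E[payout] = (1/36)·2 + (1/18)·3 + (1/12)·4 + (1/9)·5 + (5/36)·6 + (1/6)·7 + (5/36)·8 + (1/9)·9 + (1/12)·10 + (1/18)·11 + (1/36)·12 = 7
Expected profit = 7 − 4 = 3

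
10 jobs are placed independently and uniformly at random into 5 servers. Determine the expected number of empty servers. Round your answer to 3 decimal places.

0.537

Let Xⱼ=1 if server j is empty. P(Xⱼ=1) = ((5-1)/5)^10 = 1048576/9765625.
By linearity, E[#empty] = 5·1048576/9765625 = 1048576/1953125.
≈ 0.537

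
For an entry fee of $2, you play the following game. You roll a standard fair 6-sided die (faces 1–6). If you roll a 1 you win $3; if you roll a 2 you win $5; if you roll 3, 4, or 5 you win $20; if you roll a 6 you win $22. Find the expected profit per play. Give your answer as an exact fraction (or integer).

E[payout] = (1/6)·3 + (1/6)·5 + (1/2)·20 + (1/6)·22 = 15
Expected profit = 15 − 2 = 13

$13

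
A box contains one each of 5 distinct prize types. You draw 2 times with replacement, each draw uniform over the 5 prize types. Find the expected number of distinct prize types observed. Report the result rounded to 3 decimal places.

Let Xⱼ=1 if type j appears at least once. P(Xⱼ=1) = 1 − ((5−1)/5)^2 = 9/25.
E[#distinct] = 5·9/25 = 9/5.
≈ 1.800

1.800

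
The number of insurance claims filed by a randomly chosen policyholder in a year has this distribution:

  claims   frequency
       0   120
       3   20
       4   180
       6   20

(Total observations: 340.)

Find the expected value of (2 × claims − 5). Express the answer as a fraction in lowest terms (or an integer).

5/17

Total = 340, so P(claims=0) = 120/340, etc.
E[2x-5] = (6/17)·(-5) + (1/17)·1 + (9/17)·3 + (1/17)·7
     = 5/17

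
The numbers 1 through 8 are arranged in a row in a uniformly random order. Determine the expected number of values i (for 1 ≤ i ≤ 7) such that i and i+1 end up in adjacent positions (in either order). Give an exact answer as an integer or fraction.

For each i ∈ {1,…,7}, let Xᵢ = 1 if i and i+1 are adjacent. P(Xᵢ=1) = 2·(8−1)!/8! = 2/8.
By linearity, E[ΣXᵢ] = (7)·(2/8) = 7/4.

7/4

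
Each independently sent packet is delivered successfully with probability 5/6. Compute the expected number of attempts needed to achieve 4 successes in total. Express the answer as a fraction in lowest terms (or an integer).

By linearity (sum of 4 independent geometric waits), E[trials] = 4/p = 4/(5/6) = 24/5.

24/5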